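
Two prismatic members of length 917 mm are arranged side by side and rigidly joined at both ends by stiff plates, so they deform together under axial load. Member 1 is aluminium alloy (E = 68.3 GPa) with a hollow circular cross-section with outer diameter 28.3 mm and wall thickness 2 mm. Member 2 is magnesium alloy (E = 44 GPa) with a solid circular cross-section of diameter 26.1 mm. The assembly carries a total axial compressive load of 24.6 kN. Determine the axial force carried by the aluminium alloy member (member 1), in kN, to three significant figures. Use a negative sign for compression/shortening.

A_1 = 165.2 mm².
A_2 = 535 mm².
Equal strain + equilibrium ⇒ each member carries load in proportion to AE: A₁E₁ = 11290000 N, A₂E₂ = 23540000 N, ΣAE = 34830000 N.
F₁ = P·A₁E₁/ΣAE = -24600·11290000/34830000 = -7972 N.

-7.97 kN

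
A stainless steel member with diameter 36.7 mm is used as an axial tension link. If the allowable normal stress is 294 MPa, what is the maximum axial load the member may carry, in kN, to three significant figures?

A = 1058 mm².
P_max = σ_allow · A = 294 · 1058 = 311000 N = 311 kN.

311 kN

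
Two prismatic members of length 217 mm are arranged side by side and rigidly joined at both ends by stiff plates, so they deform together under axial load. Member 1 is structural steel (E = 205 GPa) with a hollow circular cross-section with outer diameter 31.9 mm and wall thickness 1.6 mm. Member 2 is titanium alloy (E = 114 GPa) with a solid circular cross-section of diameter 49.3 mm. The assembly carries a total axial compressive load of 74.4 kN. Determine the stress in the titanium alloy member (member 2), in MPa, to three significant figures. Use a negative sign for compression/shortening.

A_1 = 152.3 mm².
A_2 = 1909 mm².
Equal strain + equilibrium ⇒ each member carries load in proportion to AE: A₁E₁ = 31220000 N, A₂E₂ = 217600000 N, ΣAE = 248800000 N.
σ₂ = P·E₂/ΣAE = -74400·114000/248800000 = -34.08 MPa.

-34.1 MPa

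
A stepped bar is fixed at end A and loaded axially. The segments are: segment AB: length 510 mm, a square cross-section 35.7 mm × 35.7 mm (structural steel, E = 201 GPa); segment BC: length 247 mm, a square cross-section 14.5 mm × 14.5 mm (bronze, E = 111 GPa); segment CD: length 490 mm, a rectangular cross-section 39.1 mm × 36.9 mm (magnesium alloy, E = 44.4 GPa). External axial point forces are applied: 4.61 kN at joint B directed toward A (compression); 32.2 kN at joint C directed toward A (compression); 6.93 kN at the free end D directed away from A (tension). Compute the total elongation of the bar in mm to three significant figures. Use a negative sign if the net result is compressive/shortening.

-0.274 mm

Internal axial forces (sectioning from the free end, tension +): N_CD = 6.93 kN, N_BC = -25.27 kN, N_AB = -29.88 kN.
A_AB = 1274 mm².
A_BC = 210.2 mm².
A_CD = 1443 mm².
δ_AB = -29880·510/(1274·201000) = -0.05949 mm
δ_BC = -25270·247/(210.2·111000) = -0.2675 mm
δ_CD = 6930·490/(1443·44400) = 0.05301 mm
δ = Σδ_i = -0.2739 mm.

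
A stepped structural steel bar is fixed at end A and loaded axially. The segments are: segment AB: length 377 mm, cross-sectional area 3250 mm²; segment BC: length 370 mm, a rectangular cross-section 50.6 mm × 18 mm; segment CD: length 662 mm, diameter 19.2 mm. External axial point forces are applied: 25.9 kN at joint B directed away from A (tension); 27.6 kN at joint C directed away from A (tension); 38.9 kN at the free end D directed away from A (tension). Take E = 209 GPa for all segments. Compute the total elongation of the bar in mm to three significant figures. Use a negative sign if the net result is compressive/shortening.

0.606 mm

Internal axial forces (sectioning from the free end, tension +): N_CD = 38.9 kN, N_BC = 66.5 kN, N_AB = 92.4 kN.
A_BC = 910.8 mm².
A_CD = 289.5 mm².
δ_AB = 92400·377/(3250·209000) = 0.05128 mm
δ_BC = 66500·370/(910.8·209000) = 0.1293 mm
δ_CD = 38900·662/(289.5·209000) = 0.4256 mm
δ = Σδ_i = 0.6061 mm.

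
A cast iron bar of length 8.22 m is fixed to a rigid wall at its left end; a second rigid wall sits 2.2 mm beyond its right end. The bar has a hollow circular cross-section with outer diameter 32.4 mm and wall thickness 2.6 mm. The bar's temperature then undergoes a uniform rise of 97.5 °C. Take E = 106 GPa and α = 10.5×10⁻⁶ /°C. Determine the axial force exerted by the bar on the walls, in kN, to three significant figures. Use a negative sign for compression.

Free thermal expansion αLΔT = 10.5e-6 · 8220 · 97.5 = 8.415 mm.
The walls engage after the gap closes; constrained expansion = 8.415 − 2.2 = 6.215 mm.
The walls impose strain ε = −(6.215)/8220 = -7.5611e-04; σ = Eε = 106000 · -7.5611e-04 = -80.15 MPa.
Wall reaction R = σ·A = -80.15·243.4 = -19510 N = -19.51 kN.

-19.5 kN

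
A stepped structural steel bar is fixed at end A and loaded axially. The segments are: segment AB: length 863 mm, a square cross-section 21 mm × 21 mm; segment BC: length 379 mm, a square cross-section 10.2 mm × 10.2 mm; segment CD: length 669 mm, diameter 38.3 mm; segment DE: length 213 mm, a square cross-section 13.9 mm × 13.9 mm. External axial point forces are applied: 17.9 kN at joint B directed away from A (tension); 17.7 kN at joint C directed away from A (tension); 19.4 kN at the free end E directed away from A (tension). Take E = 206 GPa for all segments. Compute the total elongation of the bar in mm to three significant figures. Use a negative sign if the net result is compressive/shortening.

1.34 mm

Internal axial forces (sectioning from the free end, tension +): N_DE = 19.4 kN, N_CD = 19.4 kN, N_BC = 37.1 kN, N_AB = 55 kN.
A_AB = 441 mm².
A_BC = 104 mm².
A_CD = 1152 mm².
A_DE = 193.2 mm².
δ_AB = 55000·863/(441·206000) = 0.5225 mm
δ_BC = 37100·379/(104·206000) = 0.6561 mm
δ_CD = 19400·669/(1152·206000) = 0.05469 mm
δ_DE = 19400·213/(193.2·206000) = 0.1038 mm
δ = Σδ_i = 1.337 mm.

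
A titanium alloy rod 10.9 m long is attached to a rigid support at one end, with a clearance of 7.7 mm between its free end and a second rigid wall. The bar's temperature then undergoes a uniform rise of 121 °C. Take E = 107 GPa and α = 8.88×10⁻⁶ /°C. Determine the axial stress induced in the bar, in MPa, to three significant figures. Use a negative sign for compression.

-39.4 MPa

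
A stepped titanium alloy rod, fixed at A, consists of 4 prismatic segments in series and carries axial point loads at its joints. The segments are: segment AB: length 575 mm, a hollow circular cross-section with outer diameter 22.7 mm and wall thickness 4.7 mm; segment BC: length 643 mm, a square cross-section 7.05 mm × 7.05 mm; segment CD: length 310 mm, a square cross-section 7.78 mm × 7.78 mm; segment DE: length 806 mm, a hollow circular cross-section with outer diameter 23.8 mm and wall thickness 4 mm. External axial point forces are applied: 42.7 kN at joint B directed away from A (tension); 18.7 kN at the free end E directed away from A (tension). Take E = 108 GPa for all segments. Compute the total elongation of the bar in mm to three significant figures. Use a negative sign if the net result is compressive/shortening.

Internal axial forces (sectioning from the free end, tension +): N_DE = 18.7 kN, N_CD = 18.7 kN, N_BC = 18.7 kN, N_AB = 61.4 kN.
A_AB = 265.8 mm².
A_BC = 49.7 mm².
A_CD = 60.53 mm².
A_DE = 248.8 mm².
δ_AB = 61400·575/(265.8·108000) = 1.23 mm
δ_BC = 18700·643/(49.7·108000) = 2.24 mm
δ_CD = 18700·310/(60.53·108000) = 0.8868 mm
δ_DE = 18700·806/(248.8·108000) = 0.5609 mm
δ = Σδ_i = 4.918 mm.

4.92 mm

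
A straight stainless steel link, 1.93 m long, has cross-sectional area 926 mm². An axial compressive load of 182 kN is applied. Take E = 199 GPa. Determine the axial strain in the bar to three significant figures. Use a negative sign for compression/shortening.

σ = N/A = -196.5 MPa; ε = σ/E = -196.5/199000 = -9.877e-04.

-9.88e-04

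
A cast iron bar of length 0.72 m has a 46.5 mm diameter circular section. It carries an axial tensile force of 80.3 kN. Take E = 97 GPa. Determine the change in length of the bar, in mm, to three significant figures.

A = 1698 mm².
δ_mech = NL/(AE) = 80300·720/(1698·97000) = 0.351 mm.

0.351 mm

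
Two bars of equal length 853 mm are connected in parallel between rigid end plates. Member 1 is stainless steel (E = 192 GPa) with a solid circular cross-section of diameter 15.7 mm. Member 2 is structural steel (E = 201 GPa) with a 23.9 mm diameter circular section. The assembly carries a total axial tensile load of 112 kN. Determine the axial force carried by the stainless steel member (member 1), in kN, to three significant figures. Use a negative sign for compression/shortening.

A_1 = 193.6 mm².
A_2 = 448.6 mm².
Equal strain + equilibrium ⇒ each member carries load in proportion to AE: A₁E₁ = 37170000 N, A₂E₂ = 90170000 N, ΣAE = 127300000 N.
F₁ = P·A₁E₁/ΣAE = 112000·37170000/127300000 = 32690 N.

32.7 kN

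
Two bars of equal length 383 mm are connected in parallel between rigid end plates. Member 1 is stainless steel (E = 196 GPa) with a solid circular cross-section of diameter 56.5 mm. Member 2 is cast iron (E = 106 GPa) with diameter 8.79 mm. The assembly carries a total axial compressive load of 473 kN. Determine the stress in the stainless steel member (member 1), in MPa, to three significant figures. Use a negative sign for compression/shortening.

-186 MPa

A_1 = 2507 mm².
A_2 = 60.68 mm².
Equal strain + equilibrium ⇒ each member carries load in proportion to AE: A₁E₁ = 491400000 N, A₂E₂ = 6432000 N, ΣAE = 497800000 N.
σ₁ = P·E₁/ΣAE = -473000·196000/497800000 = -186.2 MPa.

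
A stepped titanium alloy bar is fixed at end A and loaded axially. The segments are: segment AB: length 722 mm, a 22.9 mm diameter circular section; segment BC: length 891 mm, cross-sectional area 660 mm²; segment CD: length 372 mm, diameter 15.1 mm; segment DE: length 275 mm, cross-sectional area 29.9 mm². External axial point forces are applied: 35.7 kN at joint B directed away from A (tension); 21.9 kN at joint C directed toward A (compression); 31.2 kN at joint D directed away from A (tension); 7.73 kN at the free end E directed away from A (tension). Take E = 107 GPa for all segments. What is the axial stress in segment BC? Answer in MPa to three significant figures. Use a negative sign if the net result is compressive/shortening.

Internal axial forces (sectioning from the free end, tension +): N_DE = 7.73 kN, N_CD = 38.93 kN, N_BC = 17.03 kN, N_AB = 52.73 kN.
σ_BC = N_BC/A_BC = 17030/660 = 25.8 MPa.

25.8 MPa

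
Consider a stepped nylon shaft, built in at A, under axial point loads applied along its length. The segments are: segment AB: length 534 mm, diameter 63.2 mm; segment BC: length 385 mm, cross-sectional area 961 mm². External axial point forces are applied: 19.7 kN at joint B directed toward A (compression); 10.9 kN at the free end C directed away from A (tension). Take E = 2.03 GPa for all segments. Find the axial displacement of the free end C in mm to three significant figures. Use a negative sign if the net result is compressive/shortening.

1.41 mm

Internal axial forces (sectioning from the free end, tension +): N_BC = 10.9 kN, N_AB = -8.8 kN.
A_AB = 3137 mm².
δ_AB = -8800·534/(3137·2030) = -0.7379 mm
δ_BC = 10900·385/(961·2030) = 2.151 mm
δ = Σδ_i = 1.413 mm.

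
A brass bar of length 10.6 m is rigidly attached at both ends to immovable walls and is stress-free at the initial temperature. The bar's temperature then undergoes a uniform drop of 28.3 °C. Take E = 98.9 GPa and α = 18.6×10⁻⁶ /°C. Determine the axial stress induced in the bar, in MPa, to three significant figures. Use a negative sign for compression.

Free thermal expansion αLΔT = 18.6e-6 · 10600 · -28.3 = -5.58 mm.
The walls impose strain ε = −(-5.58)/10600 = 5.2638e-04; σ = Eε = 98900 · 5.2638e-04 = 52.06 MPa.

52.1 MPa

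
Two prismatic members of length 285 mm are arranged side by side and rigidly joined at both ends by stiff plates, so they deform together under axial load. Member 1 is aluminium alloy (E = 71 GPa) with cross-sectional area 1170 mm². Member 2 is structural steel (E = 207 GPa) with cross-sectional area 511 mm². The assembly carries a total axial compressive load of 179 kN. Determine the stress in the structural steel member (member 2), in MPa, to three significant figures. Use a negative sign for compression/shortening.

Equal strain + equilibrium ⇒ each member carries load in proportion to AE: A₁E₁ = 83070000 N, A₂E₂ = 105800000 N, ΣAE = 188800000 N.
σ₂ = P·E₂/ΣAE = -179000·207000/188800000 = -196.2 MPa.

-196 MPa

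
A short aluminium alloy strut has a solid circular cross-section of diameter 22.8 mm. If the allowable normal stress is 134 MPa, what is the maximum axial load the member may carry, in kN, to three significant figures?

54.7 kN

A = 408.3 mm².
P_max = σ_allow · A = 134 · 408.3 = 54710 N = 54.71 kN.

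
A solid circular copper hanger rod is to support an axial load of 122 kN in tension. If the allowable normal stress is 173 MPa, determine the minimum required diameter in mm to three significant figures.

Required area A ≥ P/σ_allow = 122000/173 = 705.2 mm².
For a solid circular section, d ≥ √(4A/π) = 29.96 mm.

30.0 mm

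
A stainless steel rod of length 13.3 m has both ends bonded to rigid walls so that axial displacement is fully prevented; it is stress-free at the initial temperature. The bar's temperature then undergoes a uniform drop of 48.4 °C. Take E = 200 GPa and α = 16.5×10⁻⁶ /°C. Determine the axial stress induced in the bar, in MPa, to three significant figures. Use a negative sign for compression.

160 MPa

Free thermal expansion αLΔT = 16.5e-6 · 13300 · -48.4 = -10.62 mm.
The walls impose strain ε = −(-10.62)/13300 = 7.9860e-04; σ = Eε = 200000 · 7.9860e-04 = 159.7 MPa.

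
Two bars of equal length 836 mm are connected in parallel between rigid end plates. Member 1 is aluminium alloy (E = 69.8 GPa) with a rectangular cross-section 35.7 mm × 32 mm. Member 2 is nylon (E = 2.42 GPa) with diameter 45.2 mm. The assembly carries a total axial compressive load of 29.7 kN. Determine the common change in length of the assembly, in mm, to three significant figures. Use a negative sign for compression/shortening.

A_1 = 1142 mm².
A_2 = 1605 mm².
Equal strain + equilibrium ⇒ each member carries load in proportion to AE: A₁E₁ = 79740000 N, A₂E₂ = 3883000 N, ΣAE = 83620000 N.
δ = PL/ΣAE = -29700·836/83620000 = -0.2969 mm.

-0.297 mm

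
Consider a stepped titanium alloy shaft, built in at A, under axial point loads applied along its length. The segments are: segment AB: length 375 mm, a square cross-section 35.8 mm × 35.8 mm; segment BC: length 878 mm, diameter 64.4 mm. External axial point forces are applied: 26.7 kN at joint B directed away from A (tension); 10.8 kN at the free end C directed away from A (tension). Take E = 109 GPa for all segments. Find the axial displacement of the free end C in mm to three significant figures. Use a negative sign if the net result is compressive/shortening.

Internal axial forces (sectioning from the free end, tension +): N_BC = 10.8 kN, N_AB = 37.5 kN.
A_AB = 1282 mm².
A_BC = 3257 mm².
δ_AB = 37500·375/(1282·109000) = 0.1007 mm
δ_BC = 10800·878/(3257·109000) = 0.02671 mm
δ = Σδ_i = 0.1274 mm.

0.127 mm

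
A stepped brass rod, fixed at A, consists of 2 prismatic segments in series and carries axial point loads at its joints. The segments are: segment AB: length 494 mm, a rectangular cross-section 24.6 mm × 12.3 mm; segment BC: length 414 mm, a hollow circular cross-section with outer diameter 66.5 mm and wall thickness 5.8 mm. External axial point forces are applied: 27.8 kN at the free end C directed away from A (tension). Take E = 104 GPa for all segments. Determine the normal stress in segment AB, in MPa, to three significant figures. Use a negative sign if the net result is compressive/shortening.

91.9 MPa

Internal axial forces (sectioning from the free end, tension +): N_BC = 27.8 kN, N_AB = 27.8 kN.
A_AB = 302.6 mm².
σ_AB = N_AB/A_AB = 27800/302.6 = 91.88 MPa.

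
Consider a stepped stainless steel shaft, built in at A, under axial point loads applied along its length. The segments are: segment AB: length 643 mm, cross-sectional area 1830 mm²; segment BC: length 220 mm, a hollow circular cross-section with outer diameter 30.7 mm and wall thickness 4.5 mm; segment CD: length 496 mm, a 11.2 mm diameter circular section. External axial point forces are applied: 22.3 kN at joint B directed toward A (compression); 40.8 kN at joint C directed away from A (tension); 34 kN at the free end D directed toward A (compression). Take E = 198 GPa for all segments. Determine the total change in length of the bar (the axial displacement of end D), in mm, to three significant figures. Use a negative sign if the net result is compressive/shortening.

-0.872 mm

Internal axial forces (sectioning from the free end, tension +): N_CD = -34 kN, N_BC = 6.8 kN, N_AB = -15.5 kN.
A_BC = 370.4 mm².
A_CD = 98.52 mm².
δ_AB = -15500·643/(1830·198000) = -0.02751 mm
δ_BC = 6800·220/(370.4·198000) = 0.0204 mm
δ_CD = -34000·496/(98.52·198000) = -0.8645 mm
δ = Σδ_i = -0.8716 mm.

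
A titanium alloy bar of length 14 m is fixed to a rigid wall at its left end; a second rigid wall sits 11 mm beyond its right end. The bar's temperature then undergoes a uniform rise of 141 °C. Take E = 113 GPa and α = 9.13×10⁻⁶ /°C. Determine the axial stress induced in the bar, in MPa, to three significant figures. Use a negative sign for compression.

Free thermal expansion αLΔT = 9.13e-6 · 14000 · 141 = 18.02 mm.
The walls engage after the gap closes; constrained expansion = 18.02 − 11 = 7.023 mm.
The walls impose strain ε = −(7.023)/14000 = -5.0162e-04; σ = Eε = 113000 · -5.0162e-04 = -56.68 MPa.

-56.7 MPa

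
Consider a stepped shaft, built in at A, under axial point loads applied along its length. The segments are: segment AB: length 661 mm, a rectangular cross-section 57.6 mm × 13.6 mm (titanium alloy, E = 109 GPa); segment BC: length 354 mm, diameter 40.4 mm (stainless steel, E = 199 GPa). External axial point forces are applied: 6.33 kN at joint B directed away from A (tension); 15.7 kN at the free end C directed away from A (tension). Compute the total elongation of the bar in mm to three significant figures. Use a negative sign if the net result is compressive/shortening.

0.192 mm

Internal axial forces (sectioning from the free end, tension +): N_BC = 15.7 kN, N_AB = 22.03 kN.
A_AB = 783.4 mm².
A_BC = 1282 mm².
δ_AB = 22030·661/(783.4·109000) = 0.1705 mm
δ_BC = 15700·354/(1282·199000) = 0.02179 mm
δ = Σδ_i = 0.1923 mm.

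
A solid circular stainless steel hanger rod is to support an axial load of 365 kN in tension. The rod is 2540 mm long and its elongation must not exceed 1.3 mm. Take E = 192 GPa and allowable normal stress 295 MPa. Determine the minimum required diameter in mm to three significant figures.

68.8 mm

Required area A ≥ P/σ_allow = 365000/295 = 1237 mm².
For a solid circular section, d ≥ √(4A/π) = 39.69 mm.
Elongation limit: A ≥ PL/(Eδ_allow) = 365000·2540/(192000·1.3) = 3714 mm² ⇒ d ≥ 68.77 mm.
The elongation limit governs.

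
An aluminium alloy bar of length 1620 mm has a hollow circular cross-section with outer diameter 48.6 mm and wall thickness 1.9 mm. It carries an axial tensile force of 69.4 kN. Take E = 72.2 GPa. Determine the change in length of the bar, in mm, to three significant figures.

A = 278.8 mm².
δ_mech = NL/(AE) = 69400·1620/(278.8·72200) = 5.586 mm.

5.59 mm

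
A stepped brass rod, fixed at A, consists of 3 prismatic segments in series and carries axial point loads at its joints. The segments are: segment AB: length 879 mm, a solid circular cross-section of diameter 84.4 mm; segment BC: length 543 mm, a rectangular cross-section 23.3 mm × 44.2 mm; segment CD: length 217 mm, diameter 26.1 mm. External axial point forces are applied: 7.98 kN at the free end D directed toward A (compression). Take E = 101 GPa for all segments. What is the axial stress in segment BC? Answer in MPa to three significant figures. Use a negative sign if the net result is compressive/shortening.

-7.75 MPa

Internal axial forces (sectioning from the free end, tension +): N_CD = -7.98 kN, N_BC = -7.98 kN, N_AB = -7.98 kN.
A_BC = 1030 mm².
σ_BC = N_BC/A_BC = -7980/1030 = -7.749 MPa.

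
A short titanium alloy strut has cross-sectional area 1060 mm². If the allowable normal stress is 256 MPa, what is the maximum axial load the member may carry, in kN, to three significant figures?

P_max = σ_allow · A = 256 · 1060 = 271400 N = 271.4 kN.

271 kN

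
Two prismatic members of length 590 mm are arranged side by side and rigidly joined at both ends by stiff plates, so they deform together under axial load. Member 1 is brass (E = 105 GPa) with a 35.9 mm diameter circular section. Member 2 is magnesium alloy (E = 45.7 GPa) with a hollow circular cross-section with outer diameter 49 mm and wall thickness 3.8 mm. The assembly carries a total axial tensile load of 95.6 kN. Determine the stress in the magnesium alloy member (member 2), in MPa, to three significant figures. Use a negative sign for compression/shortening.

33.4 MPa

A_1 = 1012 mm².
A_2 = 539.6 mm².
Equal strain + equilibrium ⇒ each member carries load in proportion to AE: A₁E₁ = 106300000 N, A₂E₂ = 24660000 N, ΣAE = 130900000 N.
σ₂ = P·E₂/ΣAE = 95600·45700/130900000 = 33.36 MPa.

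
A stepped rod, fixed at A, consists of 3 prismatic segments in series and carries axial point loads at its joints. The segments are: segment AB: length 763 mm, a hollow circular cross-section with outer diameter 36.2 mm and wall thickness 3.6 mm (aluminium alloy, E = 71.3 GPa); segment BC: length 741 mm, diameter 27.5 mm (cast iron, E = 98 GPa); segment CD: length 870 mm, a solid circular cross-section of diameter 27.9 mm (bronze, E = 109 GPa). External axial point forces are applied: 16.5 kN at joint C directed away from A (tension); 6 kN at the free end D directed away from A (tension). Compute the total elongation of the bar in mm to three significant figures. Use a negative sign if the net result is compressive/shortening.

1.02 mm

Internal axial forces (sectioning from the free end, tension +): N_CD = 6 kN, N_BC = 22.5 kN, N_AB = 22.5 kN.
A_AB = 368.7 mm².
A_BC = 594 mm².
A_CD = 611.4 mm².
δ_AB = 22500·763/(368.7·71300) = 0.6531 mm
δ_BC = 22500·741/(594·98000) = 0.2864 mm
δ_CD = 6000·870/(611.4·109000) = 0.07833 mm
δ = Σδ_i = 1.018 mm.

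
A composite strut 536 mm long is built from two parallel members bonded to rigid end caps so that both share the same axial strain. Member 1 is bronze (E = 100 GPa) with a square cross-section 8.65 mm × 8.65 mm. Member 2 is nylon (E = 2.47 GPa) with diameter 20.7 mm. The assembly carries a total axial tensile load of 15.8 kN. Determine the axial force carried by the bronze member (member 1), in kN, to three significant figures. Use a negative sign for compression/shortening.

A_1 = 74.82 mm².
A_2 = 336.5 mm².
Equal strain + equilibrium ⇒ each member carries load in proportion to AE: A₁E₁ = 7482000 N, A₂E₂ = 831200 N, ΣAE = 8313000 N.
F₁ = P·A₁E₁/ΣAE = 15800·7482000/8313000 = 14220 N.

14.2 kN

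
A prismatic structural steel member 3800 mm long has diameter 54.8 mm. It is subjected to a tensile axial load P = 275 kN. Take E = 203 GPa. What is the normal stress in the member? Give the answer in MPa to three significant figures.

117 MPa

A = 2359 mm².
σ = N/A = 275000/2359 = 116.6 MPa.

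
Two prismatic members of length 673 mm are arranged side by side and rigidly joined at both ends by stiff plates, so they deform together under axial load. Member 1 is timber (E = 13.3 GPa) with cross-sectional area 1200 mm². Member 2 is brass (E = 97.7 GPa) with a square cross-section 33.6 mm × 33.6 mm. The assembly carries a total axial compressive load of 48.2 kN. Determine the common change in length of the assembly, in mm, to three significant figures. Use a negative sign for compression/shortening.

-0.257 mm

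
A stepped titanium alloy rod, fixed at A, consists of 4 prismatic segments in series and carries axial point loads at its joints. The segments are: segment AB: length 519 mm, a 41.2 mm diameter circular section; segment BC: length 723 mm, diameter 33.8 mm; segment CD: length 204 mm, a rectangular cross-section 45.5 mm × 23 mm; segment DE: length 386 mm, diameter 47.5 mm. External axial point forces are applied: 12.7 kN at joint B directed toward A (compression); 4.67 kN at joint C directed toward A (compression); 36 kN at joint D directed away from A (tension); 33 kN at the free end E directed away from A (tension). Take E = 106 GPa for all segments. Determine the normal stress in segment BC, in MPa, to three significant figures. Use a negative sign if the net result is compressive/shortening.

71.7 MPa

Internal axial forces (sectioning from the free end, tension +): N_DE = 33 kN, N_CD = 69 kN, N_BC = 64.33 kN, N_AB = 51.63 kN.
A_BC = 897.3 mm².
σ_BC = N_BC/A_BC = 64330/897.3 = 71.7 MPa.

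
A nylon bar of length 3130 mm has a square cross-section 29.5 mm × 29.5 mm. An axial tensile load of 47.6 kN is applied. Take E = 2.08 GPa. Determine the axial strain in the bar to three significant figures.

A = 870.2 mm².
σ = N/A = 54.7 MPa; ε = σ/E = 54.7/2080 = 2.630e-02.

0.0263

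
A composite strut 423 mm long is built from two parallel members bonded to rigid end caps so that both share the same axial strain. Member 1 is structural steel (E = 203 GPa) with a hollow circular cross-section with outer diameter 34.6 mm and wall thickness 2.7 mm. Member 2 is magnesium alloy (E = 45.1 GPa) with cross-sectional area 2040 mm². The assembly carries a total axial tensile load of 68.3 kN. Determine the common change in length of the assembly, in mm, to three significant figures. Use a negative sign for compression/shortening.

0.197 mm

A_1 = 270.6 mm².
Equal strain + equilibrium ⇒ each member carries load in proportion to AE: A₁E₁ = 54930000 N, A₂E₂ = 92000000 N, ΣAE = 146900000 N.
δ = PL/ΣAE = 68300·423/146900000 = 0.1966 mm.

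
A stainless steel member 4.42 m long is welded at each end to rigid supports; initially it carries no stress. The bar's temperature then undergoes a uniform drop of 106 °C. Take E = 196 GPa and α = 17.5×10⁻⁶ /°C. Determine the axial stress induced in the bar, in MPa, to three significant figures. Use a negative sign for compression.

Free thermal expansion αLΔT = 17.5e-6 · 4420 · -106 = -8.199 mm.
The walls impose strain ε = −(-8.199)/4420 = 1.8550e-03; σ = Eε = 196000 · 1.8550e-03 = 363.6 MPa.

364 MPa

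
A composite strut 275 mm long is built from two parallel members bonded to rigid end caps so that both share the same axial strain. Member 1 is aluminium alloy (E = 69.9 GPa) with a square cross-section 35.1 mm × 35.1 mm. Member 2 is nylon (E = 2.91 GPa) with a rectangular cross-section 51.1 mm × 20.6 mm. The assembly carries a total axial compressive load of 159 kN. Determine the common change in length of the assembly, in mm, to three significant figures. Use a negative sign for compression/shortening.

A_1 = 1232 mm².
A_2 = 1053 mm².
Equal strain + equilibrium ⇒ each member carries load in proportion to AE: A₁E₁ = 86120000 N, A₂E₂ = 3063000 N, ΣAE = 89180000 N.
δ = PL/ΣAE = -159000·275/89180000 = -0.4903 mm.

-0.490 mm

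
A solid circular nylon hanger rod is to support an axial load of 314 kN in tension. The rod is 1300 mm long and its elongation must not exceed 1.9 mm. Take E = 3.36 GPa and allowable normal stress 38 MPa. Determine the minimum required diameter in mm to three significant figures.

285 mm

Required area A ≥ P/σ_allow = 314000/38 = 8263 mm².
For a solid circular section, d ≥ √(4A/π) = 102.6 mm.
Elongation limit: A ≥ PL/(Eδ_allow) = 314000·1300/(3360·1.9) = 63940 mm² ⇒ d ≥ 285.3 mm.
The elongation limit governs.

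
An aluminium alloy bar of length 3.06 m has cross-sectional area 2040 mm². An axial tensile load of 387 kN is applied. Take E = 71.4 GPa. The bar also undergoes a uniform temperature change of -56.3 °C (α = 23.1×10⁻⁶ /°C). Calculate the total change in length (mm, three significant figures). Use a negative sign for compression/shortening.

δ_mech = NL/(AE) = 387000·3060/(2040·71400) = 8.13 mm.
δ_thermal = αLΔT = 23.1e-6·3060·-56.3 = -3.98 mm.
δ = δ_mech + δ_thermal = 4.151 mm.

4.15 mm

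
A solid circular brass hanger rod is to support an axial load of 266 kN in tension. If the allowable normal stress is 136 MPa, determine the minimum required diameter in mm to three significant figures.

Required area A ≥ P/σ_allow = 266000/136 = 1956 mm².
For a solid circular section, d ≥ √(4A/π) = 49.9 mm.

49.9 mm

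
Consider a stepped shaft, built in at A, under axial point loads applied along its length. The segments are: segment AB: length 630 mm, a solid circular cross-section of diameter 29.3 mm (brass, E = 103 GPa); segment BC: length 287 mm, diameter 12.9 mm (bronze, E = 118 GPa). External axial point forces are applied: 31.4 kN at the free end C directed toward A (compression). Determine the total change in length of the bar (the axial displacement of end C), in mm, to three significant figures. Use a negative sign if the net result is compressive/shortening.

Internal axial forces (sectioning from the free end, tension +): N_BC = -31.4 kN, N_AB = -31.4 kN.
A_AB = 674.3 mm².
A_BC = 130.7 mm².
δ_AB = -31400·630/(674.3·103000) = -0.2848 mm
δ_BC = -31400·287/(130.7·118000) = -0.5843 mm
δ = Σδ_i = -0.8692 mm.

-0.869 mm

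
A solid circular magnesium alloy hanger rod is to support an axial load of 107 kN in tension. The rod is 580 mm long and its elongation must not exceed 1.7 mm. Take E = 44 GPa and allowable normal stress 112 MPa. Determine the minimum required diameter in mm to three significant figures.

Required area A ≥ P/σ_allow = 107000/112 = 955.4 mm².
For a solid circular section, d ≥ √(4A/π) = 34.88 mm.
Elongation limit: A ≥ PL/(Eδ_allow) = 107000·580/(44000·1.7) = 829.7 mm² ⇒ d ≥ 32.5 mm.
The stress limit governs.

34.9 mm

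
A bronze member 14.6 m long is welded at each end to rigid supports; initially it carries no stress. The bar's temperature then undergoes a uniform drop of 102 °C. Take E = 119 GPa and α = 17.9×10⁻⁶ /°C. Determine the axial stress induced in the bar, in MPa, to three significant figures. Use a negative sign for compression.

Free thermal expansion αLΔT = 17.9e-6 · 14600 · -102 = -26.66 mm.
The walls impose strain ε = −(-26.66)/14600 = 1.8258e-03; σ = Eε = 119000 · 1.8258e-03 = 217.3 MPa.

217 MPa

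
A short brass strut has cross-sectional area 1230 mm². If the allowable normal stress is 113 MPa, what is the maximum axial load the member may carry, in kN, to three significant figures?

139 kN

P_max = σ_allow · A = 113 · 1230 = 139000 N = 139 kN.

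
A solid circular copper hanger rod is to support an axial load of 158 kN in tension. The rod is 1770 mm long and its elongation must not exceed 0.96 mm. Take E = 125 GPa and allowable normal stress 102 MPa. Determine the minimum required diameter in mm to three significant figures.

Required area A ≥ P/σ_allow = 158000/102 = 1549 mm².
For a solid circular section, d ≥ √(4A/π) = 44.41 mm.
Elongation limit: A ≥ PL/(Eδ_allow) = 158000·1770/(125000·0.96) = 2330 mm² ⇒ d ≥ 54.47 mm.
The elongation limit governs.

54.5 mm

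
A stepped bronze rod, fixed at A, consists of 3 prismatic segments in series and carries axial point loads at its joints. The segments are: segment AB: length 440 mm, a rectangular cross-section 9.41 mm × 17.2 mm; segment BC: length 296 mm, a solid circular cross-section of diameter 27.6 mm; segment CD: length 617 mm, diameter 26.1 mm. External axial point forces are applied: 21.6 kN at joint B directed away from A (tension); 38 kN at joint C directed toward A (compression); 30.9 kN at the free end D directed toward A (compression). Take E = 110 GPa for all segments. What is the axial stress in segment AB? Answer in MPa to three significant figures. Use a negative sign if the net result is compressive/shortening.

-292 MPa

Internal axial forces (sectioning from the free end, tension +): N_CD = -30.9 kN, N_BC = -68.9 kN, N_AB = -47.3 kN.
A_AB = 161.9 mm².
σ_AB = N_AB/A_AB = -47300/161.9 = -292.2 MPa.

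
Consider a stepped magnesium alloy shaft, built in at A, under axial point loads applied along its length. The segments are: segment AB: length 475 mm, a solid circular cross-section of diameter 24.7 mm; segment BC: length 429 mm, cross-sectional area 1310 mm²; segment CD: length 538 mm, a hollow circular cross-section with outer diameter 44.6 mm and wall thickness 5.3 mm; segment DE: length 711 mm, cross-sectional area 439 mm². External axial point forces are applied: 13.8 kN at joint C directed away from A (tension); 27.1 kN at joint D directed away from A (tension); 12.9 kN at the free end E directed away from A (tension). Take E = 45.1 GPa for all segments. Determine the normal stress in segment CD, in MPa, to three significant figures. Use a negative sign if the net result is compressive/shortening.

Internal axial forces (sectioning from the free end, tension +): N_DE = 12.9 kN, N_CD = 40 kN, N_BC = 53.8 kN, N_AB = 53.8 kN.
A_CD = 654.4 mm².
σ_CD = N_CD/A_CD = 40000/654.4 = 61.13 MPa.

61.1 MPa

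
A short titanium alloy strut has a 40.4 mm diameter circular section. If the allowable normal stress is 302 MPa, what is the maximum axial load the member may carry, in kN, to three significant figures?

A = 1282 mm².
P_max = σ_allow · A = 302 · 1282 = 387100 N = 387.1 kN.

387 kN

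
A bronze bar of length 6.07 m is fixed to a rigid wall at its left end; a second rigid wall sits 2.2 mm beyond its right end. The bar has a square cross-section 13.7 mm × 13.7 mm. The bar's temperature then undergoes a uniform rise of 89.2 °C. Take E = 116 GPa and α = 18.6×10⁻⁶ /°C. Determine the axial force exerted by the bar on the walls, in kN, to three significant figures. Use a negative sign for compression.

Free thermal expansion αLΔT = 18.6e-6 · 6070 · 89.2 = 10.07 mm.
The walls engage after the gap closes; constrained expansion = 10.07 − 2.2 = 7.871 mm.
The walls impose strain ε = −(7.871)/6070 = -1.2967e-03; σ = Eε = 116000 · -1.2967e-03 = -150.4 MPa.
Wall reaction R = σ·A = -150.4·187.7 = -28230 N = -28.23 kN.

-28.2 kN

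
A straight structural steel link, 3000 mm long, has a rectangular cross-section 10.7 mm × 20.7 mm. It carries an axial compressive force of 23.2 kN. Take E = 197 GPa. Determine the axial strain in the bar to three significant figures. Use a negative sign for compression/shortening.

-5.32e-04

A = 221.5 mm².
σ = N/A = -104.7 MPa; ε = σ/E = -104.7/197000 = -5.317e-04.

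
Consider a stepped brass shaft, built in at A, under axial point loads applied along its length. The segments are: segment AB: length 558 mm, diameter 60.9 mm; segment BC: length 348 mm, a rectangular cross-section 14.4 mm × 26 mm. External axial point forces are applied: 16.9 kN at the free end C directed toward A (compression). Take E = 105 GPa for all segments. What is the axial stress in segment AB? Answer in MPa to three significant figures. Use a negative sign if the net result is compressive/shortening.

-5.80 MPa

Internal axial forces (sectioning from the free end, tension +): N_BC = -16.9 kN, N_AB = -16.9 kN.
A_AB = 2913 mm².
σ_AB = N_AB/A_AB = -16900/2913 = -5.802 MPa.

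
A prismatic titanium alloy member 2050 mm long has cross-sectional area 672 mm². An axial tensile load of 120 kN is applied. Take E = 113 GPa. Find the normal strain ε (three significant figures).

0.00158

σ = N/A = 178.6 MPa; ε = σ/E = 178.6/113000 = 1.580e-03.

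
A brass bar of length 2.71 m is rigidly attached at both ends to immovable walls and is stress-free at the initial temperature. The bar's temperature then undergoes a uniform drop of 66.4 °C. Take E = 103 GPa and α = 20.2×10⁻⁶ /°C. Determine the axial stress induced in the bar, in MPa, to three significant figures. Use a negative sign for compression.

138 MPa

Free thermal expansion αLΔT = 20.2e-6 · 2710 · -66.4 = -3.635 mm.
The walls impose strain ε = −(-3.635)/2710 = 1.3413e-03; σ = Eε = 103000 · 1.3413e-03 = 138.2 MPa.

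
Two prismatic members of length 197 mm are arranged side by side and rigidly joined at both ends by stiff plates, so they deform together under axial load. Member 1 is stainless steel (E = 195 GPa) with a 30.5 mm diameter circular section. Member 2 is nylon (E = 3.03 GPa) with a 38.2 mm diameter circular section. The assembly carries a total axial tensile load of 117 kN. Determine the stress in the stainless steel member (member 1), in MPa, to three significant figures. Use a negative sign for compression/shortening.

156 MPa

A_1 = 730.6 mm².
A_2 = 1146 mm².
Equal strain + equilibrium ⇒ each member carries load in proportion to AE: A₁E₁ = 142500000 N, A₂E₂ = 3473000 N, ΣAE = 145900000 N.
σ₁ = P·E₁/ΣAE = 117000·195000/145900000 = 156.3 MPa.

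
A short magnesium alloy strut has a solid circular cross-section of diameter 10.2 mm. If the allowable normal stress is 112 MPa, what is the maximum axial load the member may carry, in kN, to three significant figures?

9.15 kN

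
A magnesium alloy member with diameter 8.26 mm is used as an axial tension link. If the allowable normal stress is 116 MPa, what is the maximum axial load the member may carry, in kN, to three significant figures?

A = 53.59 mm².
P_max = σ_allow · A = 116 · 53.59 = 6216 N = 6.216 kN.

6.22 kN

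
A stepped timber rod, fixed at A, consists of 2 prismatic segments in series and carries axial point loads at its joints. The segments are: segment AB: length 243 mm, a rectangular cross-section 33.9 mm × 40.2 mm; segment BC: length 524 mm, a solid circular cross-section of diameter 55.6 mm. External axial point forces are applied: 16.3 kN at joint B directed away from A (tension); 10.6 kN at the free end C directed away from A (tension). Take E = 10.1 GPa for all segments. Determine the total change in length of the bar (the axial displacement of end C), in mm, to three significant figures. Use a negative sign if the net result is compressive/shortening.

0.701 mm

Internal axial forces (sectioning from the free end, tension +): N_BC = 10.6 kN, N_AB = 26.9 kN.
A_AB = 1363 mm².
A_BC = 2428 mm².
δ_AB = 26900·243/(1363·10100) = 0.4749 mm
δ_BC = 10600·524/(2428·10100) = 0.2265 mm
δ = Σδ_i = 0.7014 mm.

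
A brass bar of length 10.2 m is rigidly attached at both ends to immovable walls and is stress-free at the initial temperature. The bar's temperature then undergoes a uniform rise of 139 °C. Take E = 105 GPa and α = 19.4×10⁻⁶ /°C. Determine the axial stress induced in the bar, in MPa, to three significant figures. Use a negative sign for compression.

-283 MPa

Free thermal expansion αLΔT = 19.4e-6 · 10200 · 139 = 27.51 mm.
The walls impose strain ε = −(27.51)/10200 = -2.6966e-03; σ = Eε = 105000 · -2.6966e-03 = -283.1 MPa.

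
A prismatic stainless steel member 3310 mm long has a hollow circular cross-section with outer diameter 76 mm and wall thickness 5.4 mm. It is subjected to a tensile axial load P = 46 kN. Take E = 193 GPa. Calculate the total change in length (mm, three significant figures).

0.659 mm

A = 1198 mm².
δ_mech = NL/(AE) = 46000·3310/(1198·193000) = 0.6587 mm.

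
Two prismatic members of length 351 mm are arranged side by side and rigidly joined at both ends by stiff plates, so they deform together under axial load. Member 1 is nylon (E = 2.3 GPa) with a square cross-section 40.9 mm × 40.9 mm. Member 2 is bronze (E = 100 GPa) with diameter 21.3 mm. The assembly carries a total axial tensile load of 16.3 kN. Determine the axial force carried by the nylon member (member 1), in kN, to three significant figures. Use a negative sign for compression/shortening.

A_1 = 1673 mm².
A_2 = 356.3 mm².
Equal strain + equilibrium ⇒ each member carries load in proportion to AE: A₁E₁ = 3847000 N, A₂E₂ = 35630000 N, ΣAE = 39480000 N.
F₁ = P·A₁E₁/ΣAE = 16300·3847000/39480000 = 1588 N.

1.59 kN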